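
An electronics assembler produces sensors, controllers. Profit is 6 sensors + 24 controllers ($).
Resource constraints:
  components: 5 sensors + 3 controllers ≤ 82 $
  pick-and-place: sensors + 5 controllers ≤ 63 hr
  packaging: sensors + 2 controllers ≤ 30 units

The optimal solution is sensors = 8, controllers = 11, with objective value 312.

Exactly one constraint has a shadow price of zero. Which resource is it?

components: 73/82 (slack 9)
pick-and-place: 63/63 (binding)
packaging: 30/30 (binding)
By complementary slackness, a constraint with positive slack has shadow price 0 → components.

components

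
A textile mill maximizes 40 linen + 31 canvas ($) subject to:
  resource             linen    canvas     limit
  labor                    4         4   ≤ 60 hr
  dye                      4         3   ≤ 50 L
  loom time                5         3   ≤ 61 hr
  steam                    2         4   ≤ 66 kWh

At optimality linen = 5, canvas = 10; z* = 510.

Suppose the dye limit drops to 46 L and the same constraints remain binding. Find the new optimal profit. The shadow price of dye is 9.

Δb = -4, so new z* = 510 + (9)·(-4) = 510 − 36 = 474.

474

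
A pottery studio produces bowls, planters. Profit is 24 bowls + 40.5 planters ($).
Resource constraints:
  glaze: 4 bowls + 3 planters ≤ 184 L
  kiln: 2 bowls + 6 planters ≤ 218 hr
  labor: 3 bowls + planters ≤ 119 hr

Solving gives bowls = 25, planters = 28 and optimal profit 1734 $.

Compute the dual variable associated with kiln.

5

Check each constraint at x*: glaze 184/184 (tight); kiln 218/218 (tight); labor 103/119 (slack 16).
Since labor is not tight, its dual is 0.
From A_Bᵀ y = c: 4·y_glaze + 2·y_kiln = 24; 3·y_glaze + 6·y_kiln = 40.5.
This yields shadow prices y_glaze = 3.5, y_kiln = 5.
Shadow price of kiln = 5.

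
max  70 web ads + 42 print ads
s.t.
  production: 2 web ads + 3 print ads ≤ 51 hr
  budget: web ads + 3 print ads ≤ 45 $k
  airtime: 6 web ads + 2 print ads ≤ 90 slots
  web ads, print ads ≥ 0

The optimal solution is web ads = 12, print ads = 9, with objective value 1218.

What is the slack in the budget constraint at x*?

6

budget used = 1·12 + 3·9 = 39; slack = 45 − 39 = 6.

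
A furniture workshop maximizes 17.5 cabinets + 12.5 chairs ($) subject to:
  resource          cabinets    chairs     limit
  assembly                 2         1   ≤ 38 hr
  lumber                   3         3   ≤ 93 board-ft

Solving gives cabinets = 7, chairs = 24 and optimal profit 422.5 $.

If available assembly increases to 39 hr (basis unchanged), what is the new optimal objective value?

427.5

Check each constraint at x*: assembly 38/38 (tight); lumber 93/93 (tight).
Dual feasibility on the basic columns requires 2·y_assembly + 3·y_lumber = 17.5, 1·y_assembly + 3·y_lumber = 12.5.
→ y_assembly = 5 and y_lumber = 2.5.
Δz = y_assembly·Δb = 5 × (1) = 5, so new z* = 422.5 + 5 = 427.5.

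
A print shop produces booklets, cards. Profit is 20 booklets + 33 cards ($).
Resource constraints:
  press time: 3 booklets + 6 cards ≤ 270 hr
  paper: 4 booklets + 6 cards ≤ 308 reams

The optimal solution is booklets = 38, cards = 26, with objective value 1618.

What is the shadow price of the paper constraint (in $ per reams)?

3.5

Both press time and paper are binding at x*.
From A_Bᵀ y = c: 3·y_press time + 4·y_paper = 20; 6·y_press time + 6·y_paper = 33.
Solving: y_press time = 2, y_paper = 3.5.
Shadow price of paper = 3.5.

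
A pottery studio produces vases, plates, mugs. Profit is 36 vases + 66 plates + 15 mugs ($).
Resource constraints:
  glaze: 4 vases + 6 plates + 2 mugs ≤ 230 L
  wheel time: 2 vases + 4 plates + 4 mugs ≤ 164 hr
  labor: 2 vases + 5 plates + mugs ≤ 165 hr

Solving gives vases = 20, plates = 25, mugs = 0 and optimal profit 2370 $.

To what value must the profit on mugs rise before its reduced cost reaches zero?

18

Check each constraint at x*: glaze 230/230 (tight); wheel time 140/164 (slack 24); labor 165/165 (tight).
Slack constraints have shadow price 0 (complementary slackness).
From A_Bᵀ y = c: 4·y_glaze + 2·y_labor = 36; 6·y_glaze + 5·y_labor = 66.
→ y_glaze = 6 and y_labor = 6.
mugs enters the basis when its profit ≥ yᵀa₃ = 6·2 + 6·1 = 18.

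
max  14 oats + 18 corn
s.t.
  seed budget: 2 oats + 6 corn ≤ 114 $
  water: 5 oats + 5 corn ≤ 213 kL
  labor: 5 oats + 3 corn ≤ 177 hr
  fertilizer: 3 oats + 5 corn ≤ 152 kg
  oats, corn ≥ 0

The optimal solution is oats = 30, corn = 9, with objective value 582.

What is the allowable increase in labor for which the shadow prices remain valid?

Binding constraints: seed budget, labor. The basis is B = [[2,6],[5,3]] with det -24.
Per unit increase in labor, x* moves by d = (0.25, -0.0833).
The basis stays optimal until water becomes binding; allowable increase = 21.6 hr.

21.6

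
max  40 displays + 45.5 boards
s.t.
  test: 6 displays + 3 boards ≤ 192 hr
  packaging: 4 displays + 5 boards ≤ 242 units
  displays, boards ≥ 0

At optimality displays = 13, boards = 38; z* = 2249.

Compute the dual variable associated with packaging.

8.5

At the optimum: test uses 192 of 192 (binding); packaging uses 242 of 242 (binding).
From A_Bᵀ y = c: 6·y_test + 4·y_packaging = 40; 3·y_test + 5·y_packaging = 45.5.
Solving: y_test = 1, y_packaging = 8.5.
Shadow price of packaging = 8.5.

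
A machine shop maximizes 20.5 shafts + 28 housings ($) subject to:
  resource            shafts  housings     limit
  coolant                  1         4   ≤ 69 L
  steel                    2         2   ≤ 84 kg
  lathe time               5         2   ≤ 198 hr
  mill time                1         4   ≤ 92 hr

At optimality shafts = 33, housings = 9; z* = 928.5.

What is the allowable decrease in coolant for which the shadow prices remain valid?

15

Binding constraints: coolant, steel. The basis is B = [[1,4],[2,2]] with det -6.
Per unit decrease in coolant, x* moves by d = (0.3333, -0.3333).
The basis stays optimal until lathe time becomes binding; allowable decrease = 15 L.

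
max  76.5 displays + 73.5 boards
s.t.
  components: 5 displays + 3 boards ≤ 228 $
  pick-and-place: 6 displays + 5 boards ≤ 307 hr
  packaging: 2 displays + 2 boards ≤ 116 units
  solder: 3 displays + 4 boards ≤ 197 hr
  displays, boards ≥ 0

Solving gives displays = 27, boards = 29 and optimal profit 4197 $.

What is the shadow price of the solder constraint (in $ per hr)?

Binding: pick-and-place and solder. Non-binding: components (6 unused), packaging (4 unused).
Since components, packaging are not tight, their duals are 0.
Dual feasibility on the basic columns requires 6·y_pick-and-place + 3·y_solder = 76.5, 5·y_pick-and-place + 4·y_solder = 73.5.
This yields shadow prices y_pick-and-place = 9.5, y_solder = 6.5.
Shadow price of solder = 6.5.

6.5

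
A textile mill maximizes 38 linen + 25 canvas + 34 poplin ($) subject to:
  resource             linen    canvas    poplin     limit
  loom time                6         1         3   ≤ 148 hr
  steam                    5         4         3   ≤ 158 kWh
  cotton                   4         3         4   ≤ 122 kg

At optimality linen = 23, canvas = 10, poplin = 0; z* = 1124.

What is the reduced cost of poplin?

-1

Binding: loom time and cotton. Non-binding: steam (3 unused).
By complementary slackness, y = 0 for the non-binding constraint.
From A_Bᵀ y = c: 6·y_loom time + 4·y_cotton = 38; 1·y_loom time + 3·y_cotton = 25.
This yields shadow prices y_loom time = 1, y_cotton = 8.
Reduced cost of poplin: c₃ − yᵀa₃ = 34 − (1·3 + 8·4) = 34 − 35 = -1.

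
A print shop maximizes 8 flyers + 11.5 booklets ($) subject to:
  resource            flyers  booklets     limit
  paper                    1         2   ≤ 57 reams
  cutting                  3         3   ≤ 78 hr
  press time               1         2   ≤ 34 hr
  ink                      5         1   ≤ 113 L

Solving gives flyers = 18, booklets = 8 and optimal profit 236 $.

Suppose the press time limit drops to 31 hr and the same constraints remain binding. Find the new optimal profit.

225.5

Check each constraint at x*: paper 34/57 (slack 23); cutting 78/78 (tight); press time 34/34 (tight); ink 98/113 (slack 15).
By complementary slackness, y = 0 for the non-binding constraints.
From A_Bᵀ y = c: 3·y_cutting + 1·y_press time = 8; 3·y_cutting + 2·y_press time = 11.5.
Solving: y_cutting = 1.5, y_press time = 3.5.
Δz = y_press time·Δb = 3.5 × (-3) = -10.5, so new z* = 236 − 10.5 = 225.5.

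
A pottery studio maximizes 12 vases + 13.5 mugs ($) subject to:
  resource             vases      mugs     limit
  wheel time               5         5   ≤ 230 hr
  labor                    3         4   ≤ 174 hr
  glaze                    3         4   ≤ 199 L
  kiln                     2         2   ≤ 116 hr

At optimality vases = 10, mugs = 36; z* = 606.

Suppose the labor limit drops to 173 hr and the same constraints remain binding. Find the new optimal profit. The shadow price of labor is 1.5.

604.5

Δb = -1, so new z* = 606 + (1.5)·(-1) = 606 − 1.5 = 604.5.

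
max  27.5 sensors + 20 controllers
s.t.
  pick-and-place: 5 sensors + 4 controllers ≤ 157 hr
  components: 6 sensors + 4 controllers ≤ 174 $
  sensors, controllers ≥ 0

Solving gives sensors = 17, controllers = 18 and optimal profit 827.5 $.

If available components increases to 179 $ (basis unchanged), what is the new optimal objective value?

Both pick-and-place and components are binding at x*.
Dual feasibility on the basic columns requires 5·y_pick-and-place + 6·y_components = 27.5, 4·y_pick-and-place + 4·y_components = 20.
Solving: y_pick-and-place = 2.5, y_components = 2.5.
Δz = y_components·Δb = 2.5 × (5) = 12.5, so new z* = 827.5 + 12.5 = 840.

840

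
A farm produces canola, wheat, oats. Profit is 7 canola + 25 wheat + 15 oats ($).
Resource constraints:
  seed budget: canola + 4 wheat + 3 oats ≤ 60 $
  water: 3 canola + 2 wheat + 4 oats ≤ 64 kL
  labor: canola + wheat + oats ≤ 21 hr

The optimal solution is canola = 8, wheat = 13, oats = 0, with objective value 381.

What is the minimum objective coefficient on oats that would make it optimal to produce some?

Check each constraint at x*: seed budget 60/60 (tight); water 50/64 (slack 14); labor 21/21 (tight).
By complementary slackness, y = 0 for the non-binding constraint.
Dual feasibility on the basic columns requires 1·y_seed budget + 1·y_labor = 7, 4·y_seed budget + 1·y_labor = 25.
Solving: y_seed budget = 6, y_labor = 1.
oats enters the basis when its profit ≥ yᵀa₃ = 6·3 + 1·1 = 19.

19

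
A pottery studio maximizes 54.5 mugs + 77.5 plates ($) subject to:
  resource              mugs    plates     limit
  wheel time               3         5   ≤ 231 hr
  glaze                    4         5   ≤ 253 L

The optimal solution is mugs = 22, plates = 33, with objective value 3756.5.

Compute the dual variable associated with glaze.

Both wheel time and glaze are binding at x*.
Dual feasibility on the basic columns requires 3·y_wheel time + 4·y_glaze = 54.5, 5·y_wheel time + 5·y_glaze = 77.5.
Solving: y_wheel time = 7.5, y_glaze = 8.
Shadow price of glaze = 8.

8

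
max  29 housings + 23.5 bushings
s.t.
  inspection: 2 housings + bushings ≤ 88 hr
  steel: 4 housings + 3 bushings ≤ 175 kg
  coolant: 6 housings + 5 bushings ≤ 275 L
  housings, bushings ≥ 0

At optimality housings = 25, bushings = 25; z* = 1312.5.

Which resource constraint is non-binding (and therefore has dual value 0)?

inspection

inspection: 75/88 (slack 13)
steel: 175/175 (binding)
coolant: 275/275 (binding)
By complementary slackness, a constraint with positive slack has shadow price 0 → inspection.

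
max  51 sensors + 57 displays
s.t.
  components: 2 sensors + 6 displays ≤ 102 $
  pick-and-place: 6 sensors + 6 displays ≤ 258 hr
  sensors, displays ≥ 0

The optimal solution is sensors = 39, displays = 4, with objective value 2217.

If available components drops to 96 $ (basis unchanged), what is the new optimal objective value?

Both components and pick-and-place are binding at x*.
Dual feasibility on the basic columns requires 2·y_components + 6·y_pick-and-place = 51, 6·y_components + 6·y_pick-and-place = 57.
Solving: y_components = 1.5, y_pick-and-place = 8.
Δz = y_components·Δb = 1.5 × (-6) = -9, so new z* = 2217 − 9 = 2208.

2208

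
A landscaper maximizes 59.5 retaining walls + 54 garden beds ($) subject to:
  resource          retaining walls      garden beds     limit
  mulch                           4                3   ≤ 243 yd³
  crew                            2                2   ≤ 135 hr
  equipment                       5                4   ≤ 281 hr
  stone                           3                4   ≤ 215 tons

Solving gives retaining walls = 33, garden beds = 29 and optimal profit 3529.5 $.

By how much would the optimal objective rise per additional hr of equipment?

Check each constraint at x*: mulch 219/243 (slack 24); crew 124/135 (slack 11); equipment 281/281 (tight); stone 215/215 (tight).
By complementary slackness, y = 0 for the non-binding constraints.
The binding rows give the dual system: 5·y_equipment + 3·y_stone = 59.5 and 4·y_equipment + 4·y_stone = 54.
This yields shadow prices y_equipment = 9.5, y_stone = 4.
Shadow price of equipment = 9.5.

9.5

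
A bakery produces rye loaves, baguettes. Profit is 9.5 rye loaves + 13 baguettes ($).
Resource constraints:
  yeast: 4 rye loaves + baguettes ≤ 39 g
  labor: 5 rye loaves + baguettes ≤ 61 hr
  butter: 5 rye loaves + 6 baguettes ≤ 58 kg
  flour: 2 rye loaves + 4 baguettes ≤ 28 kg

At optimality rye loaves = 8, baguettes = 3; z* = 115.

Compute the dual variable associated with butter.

At the optimum: yeast uses 35 of 39 (slack = 4); labor uses 43 of 61 (slack = 18); butter uses 58 of 58 (binding); flour uses 28 of 28 (binding).
By complementary slackness, y = 0 for the non-binding constraints.
From A_Bᵀ y = c: 5·y_butter + 2·y_flour = 9.5; 6·y_butter + 4·y_flour = 13.
This yields shadow prices y_butter = 1.5, y_flour = 1.
Shadow price of butter = 1.5.

1.5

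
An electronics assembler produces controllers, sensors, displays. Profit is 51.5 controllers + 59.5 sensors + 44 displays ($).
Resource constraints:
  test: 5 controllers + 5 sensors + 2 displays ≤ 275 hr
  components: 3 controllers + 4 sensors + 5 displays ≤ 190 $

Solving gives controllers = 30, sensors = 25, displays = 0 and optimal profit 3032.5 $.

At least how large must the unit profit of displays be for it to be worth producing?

51

At the optimum: test uses 275 of 275 (binding); components uses 190 of 190 (binding).
The binding rows give the dual system: 5·y_test + 3·y_components = 51.5 and 5·y_test + 4·y_components = 59.5.
This yields shadow prices y_test = 5.5, y_components = 8.
displays enters the basis when its profit ≥ yᵀa₃ = 5.5·2 + 8·5 = 51.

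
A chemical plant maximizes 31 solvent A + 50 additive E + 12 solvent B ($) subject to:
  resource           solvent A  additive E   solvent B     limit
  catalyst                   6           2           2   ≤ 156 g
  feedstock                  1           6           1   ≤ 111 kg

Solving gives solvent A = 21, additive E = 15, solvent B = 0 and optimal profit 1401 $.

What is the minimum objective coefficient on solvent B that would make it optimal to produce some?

15

Both catalyst and feedstock are binding at x*.
The binding rows give the dual system: 6·y_catalyst + 1·y_feedstock = 31 and 2·y_catalyst + 6·y_feedstock = 50.
Solving: y_catalyst = 4, y_feedstock = 7.
solvent B enters the basis when its profit ≥ yᵀa₃ = 4·2 + 7·1 = 15.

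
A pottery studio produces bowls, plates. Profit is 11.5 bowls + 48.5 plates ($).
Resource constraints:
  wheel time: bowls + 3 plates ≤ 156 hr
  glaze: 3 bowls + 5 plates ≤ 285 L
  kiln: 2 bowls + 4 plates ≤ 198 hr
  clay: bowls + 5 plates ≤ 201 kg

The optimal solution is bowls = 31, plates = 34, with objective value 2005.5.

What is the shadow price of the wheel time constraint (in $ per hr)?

0

At the optimum: wheel time uses 133 of 156 (slack = 23); glaze uses 263 of 285 (slack = 22); kiln uses 198 of 198 (binding); clay uses 201 of 201 (binding).
Since wheel time, glaze are not tight, their duals are 0.
The binding rows give the dual system: 2·y_kiln + 1·y_clay = 11.5 and 4·y_kiln + 5·y_clay = 48.5.
→ y_kiln = 1.5 and y_clay = 8.5.
Shadow price of wheel time = 0.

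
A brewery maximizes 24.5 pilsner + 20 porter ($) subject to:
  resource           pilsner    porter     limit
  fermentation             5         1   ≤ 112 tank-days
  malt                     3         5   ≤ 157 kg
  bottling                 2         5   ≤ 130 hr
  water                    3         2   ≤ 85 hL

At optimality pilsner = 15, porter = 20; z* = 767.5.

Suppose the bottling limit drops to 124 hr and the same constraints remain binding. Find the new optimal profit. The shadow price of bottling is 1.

761.5

Δb = -6, so new z* = 767.5 + (1)·(-6) = 767.5 − 6 = 761.5.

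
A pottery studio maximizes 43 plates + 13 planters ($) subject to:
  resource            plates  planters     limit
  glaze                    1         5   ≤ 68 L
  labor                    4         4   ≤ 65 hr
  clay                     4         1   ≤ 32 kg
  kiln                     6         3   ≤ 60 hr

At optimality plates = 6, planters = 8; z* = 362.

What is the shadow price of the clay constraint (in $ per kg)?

8.5

At the optimum: glaze uses 46 of 68 (slack = 22); labor uses 56 of 65 (slack = 9); clay uses 32 of 32 (binding); kiln uses 60 of 60 (binding).
Slack constraints have shadow price 0 (complementary slackness).
The binding rows give the dual system: 4·y_clay + 6·y_kiln = 43 and 1·y_clay + 3·y_kiln = 13.
→ y_clay = 8.5 and y_kiln = 1.5.
Shadow price of clay = 8.5.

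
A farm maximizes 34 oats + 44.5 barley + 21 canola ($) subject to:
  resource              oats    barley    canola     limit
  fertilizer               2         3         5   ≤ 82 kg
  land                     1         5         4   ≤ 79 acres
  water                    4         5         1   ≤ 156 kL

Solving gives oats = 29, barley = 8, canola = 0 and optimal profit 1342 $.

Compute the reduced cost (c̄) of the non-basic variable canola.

Check each constraint at x*: fertilizer 82/82 (tight); land 69/79 (slack 10); water 156/156 (tight).
By complementary slackness, y = 0 for the non-binding constraint.
Dual feasibility on the basic columns requires 2·y_fertilizer + 4·y_water = 34, 3·y_fertilizer + 5·y_water = 44.5.
Solving: y_fertilizer = 4, y_water = 6.5.
Reduced cost of canola: c₃ − yᵀa₃ = 21 − (4·5 + 6.5·1) = 21 − 26.5 = -5.5.

-5.5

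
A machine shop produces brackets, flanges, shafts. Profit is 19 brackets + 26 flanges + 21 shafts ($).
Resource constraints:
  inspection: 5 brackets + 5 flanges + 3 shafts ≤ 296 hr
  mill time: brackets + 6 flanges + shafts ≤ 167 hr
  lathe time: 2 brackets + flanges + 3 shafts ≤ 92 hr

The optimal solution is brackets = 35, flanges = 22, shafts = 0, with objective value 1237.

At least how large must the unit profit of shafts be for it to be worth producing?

Binding: mill time and lathe time. Non-binding: inspection (11 unused).
By complementary slackness, y = 0 for the non-binding constraint.
From A_Bᵀ y = c: 1·y_mill time + 2·y_lathe time = 19; 6·y_mill time + 1·y_lathe time = 26.
This yields shadow prices y_mill time = 3, y_lathe time = 8.
shafts enters the basis when its profit ≥ yᵀa₃ = 3·1 + 8·3 = 27.

27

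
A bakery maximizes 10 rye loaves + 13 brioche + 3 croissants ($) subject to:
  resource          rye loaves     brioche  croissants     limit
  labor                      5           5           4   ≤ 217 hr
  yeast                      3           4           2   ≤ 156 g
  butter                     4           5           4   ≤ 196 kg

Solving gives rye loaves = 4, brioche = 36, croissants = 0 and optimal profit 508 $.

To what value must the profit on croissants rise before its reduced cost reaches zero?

Binding: yeast and butter. Non-binding: labor (17 unused).
Slack constraints have shadow price 0 (complementary slackness).
From A_Bᵀ y = c: 3·y_yeast + 4·y_butter = 10; 4·y_yeast + 5·y_butter = 13.
This yields shadow prices y_yeast = 2, y_butter = 1.
croissants enters the basis when its profit ≥ yᵀa₃ = 2·2 + 1·4 = 8.

8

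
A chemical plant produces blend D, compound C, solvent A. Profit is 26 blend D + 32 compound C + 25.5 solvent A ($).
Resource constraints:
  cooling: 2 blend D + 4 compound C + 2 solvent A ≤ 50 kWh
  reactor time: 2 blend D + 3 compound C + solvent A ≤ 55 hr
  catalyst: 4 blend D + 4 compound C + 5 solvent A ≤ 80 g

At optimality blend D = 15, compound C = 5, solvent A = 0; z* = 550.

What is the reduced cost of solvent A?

Binding: cooling and catalyst. Non-binding: reactor time (10 unused).
By complementary slackness, y = 0 for the non-binding constraint.
From A_Bᵀ y = c: 2·y_cooling + 4·y_catalyst = 26; 4·y_cooling + 4·y_catalyst = 32.
This yields shadow prices y_cooling = 3, y_catalyst = 5.
Reduced cost of solvent A: c₃ − yᵀa₃ = 25.5 − (3·2 + 5·5) = 25.5 − 31 = -5.5.

-5.5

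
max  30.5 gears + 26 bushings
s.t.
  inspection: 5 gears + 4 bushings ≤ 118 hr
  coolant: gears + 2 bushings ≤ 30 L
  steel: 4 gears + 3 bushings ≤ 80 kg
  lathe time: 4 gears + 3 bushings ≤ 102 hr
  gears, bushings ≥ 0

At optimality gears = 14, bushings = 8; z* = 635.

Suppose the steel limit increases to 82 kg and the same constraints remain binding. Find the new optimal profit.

Binding: coolant and steel. Non-binding: inspection (16 unused), lathe time (22 unused).
By complementary slackness, y = 0 for the non-binding constraints.
Dual feasibility on the basic columns requires 1·y_coolant + 4·y_steel = 30.5, 2·y_coolant + 3·y_steel = 26.
Solving: y_coolant = 2.5, y_steel = 7.
Δz = y_steel·Δb = 7 × (2) = 14, so new z* = 635 + 14 = 649.

649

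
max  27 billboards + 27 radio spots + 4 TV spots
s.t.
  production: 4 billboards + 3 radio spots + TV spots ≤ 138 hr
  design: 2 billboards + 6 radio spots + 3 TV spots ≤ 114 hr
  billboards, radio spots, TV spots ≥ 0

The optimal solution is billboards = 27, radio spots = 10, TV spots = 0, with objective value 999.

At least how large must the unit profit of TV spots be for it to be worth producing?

10.5

Check each constraint at x*: production 138/138 (tight); design 114/114 (tight).
The binding rows give the dual system: 4·y_production + 2·y_design = 27 and 3·y_production + 6·y_design = 27.
Solving: y_production = 6, y_design = 1.5.
TV spots enters the basis when its profit ≥ yᵀa₃ = 6·1 + 1.5·3 = 10.5.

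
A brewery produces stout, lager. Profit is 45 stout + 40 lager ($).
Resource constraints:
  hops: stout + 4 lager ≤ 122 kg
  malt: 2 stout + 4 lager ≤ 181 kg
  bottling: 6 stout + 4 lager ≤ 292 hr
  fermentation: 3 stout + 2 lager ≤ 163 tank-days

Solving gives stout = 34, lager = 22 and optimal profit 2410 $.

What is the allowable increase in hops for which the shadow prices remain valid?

31.25

Binding constraints: hops, bottling. The basis is B = [[1,4],[6,4]] with det -20.
Per unit increase in hops, x* moves by d = (-0.2, 0.3).
The basis stays optimal until malt becomes binding; allowable increase = 31.25 kg.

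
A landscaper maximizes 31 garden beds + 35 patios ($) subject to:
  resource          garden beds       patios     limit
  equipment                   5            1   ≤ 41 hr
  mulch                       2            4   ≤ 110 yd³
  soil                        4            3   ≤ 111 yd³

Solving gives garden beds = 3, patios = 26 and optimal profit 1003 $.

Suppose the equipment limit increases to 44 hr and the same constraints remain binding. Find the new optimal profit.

1012

At the optimum: equipment uses 41 of 41 (binding); mulch uses 110 of 110 (binding); soil uses 90 of 111 (slack = 21).
Since soil is not tight, its dual is 0.
Dual feasibility on the basic columns requires 5·y_equipment + 2·y_mulch = 31, 1·y_equipment + 4·y_mulch = 35.
Solving: y_equipment = 3, y_mulch = 8.
Δz = y_equipment·Δb = 3 × (3) = 9, so new z* = 1003 + 9 = 1012.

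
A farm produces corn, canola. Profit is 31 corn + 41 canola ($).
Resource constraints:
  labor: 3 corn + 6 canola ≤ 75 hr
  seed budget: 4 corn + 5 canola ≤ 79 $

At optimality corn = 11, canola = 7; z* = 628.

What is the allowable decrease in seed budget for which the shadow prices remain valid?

Binding constraints: labor, seed budget. The basis is B = [[3,6],[4,5]] with det -9.
Per unit decrease in seed budget, x* moves by d = (-0.6667, 0.3333).
The basis stays optimal until corn reaches 0; allowable decrease = 16.5 $.

16.5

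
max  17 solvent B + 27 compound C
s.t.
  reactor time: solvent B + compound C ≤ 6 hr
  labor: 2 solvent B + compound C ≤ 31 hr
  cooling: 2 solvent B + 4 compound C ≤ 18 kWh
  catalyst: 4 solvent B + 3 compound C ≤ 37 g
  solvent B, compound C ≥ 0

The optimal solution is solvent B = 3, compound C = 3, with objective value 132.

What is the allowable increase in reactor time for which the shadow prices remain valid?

Binding constraints: reactor time, cooling. The basis is B = [[1,1],[2,4]] with det 2.
Per unit increase in reactor time, x* moves by d = (2, -1).
The basis stays optimal until compound C reaches 0; allowable increase = 3 hr.

3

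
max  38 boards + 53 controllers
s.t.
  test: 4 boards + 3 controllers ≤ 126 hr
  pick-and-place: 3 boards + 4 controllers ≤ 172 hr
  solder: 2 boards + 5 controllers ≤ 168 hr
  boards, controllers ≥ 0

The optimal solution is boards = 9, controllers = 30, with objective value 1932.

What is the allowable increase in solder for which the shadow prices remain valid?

42

Binding constraints: test, solder. The basis is B = [[4,3],[2,5]] with det 14.
Per unit increase in solder, x* moves by d = (-0.2143, 0.2857).
The basis stays optimal until boards reaches 0; allowable increase = 42 hr.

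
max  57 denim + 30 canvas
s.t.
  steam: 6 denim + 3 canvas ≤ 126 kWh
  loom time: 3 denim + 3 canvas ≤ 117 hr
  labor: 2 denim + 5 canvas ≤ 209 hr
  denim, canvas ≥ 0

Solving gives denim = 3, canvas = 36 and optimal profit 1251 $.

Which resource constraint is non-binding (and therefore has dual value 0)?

steam: 126/126 (binding)
loom time: 117/117 (binding)
labor: 186/209 (slack 23)
By complementary slackness, a constraint with positive slack has shadow price 0 → labor.

labor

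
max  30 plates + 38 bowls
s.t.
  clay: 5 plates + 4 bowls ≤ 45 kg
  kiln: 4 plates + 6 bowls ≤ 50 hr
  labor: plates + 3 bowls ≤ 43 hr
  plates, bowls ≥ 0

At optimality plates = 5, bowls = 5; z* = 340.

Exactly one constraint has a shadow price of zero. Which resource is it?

labor

clay: 45/45 (binding)
kiln: 50/50 (binding)
labor: 20/43 (slack 23)
By complementary slackness, a constraint with positive slack has shadow price 0 → labor.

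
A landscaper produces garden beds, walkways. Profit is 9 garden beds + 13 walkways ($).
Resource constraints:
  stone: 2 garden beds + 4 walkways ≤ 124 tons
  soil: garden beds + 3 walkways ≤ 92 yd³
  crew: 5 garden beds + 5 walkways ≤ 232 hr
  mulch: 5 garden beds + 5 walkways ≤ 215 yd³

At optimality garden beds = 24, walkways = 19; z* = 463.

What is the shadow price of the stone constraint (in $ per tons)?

2

Binding: stone and mulch. Non-binding: soil (11 unused), crew (17 unused).
Slack constraints have shadow price 0 (complementary slackness).
From A_Bᵀ y = c: 2·y_stone + 5·y_mulch = 9; 4·y_stone + 5·y_mulch = 13.
→ y_stone = 2 and y_mulch = 1.
Shadow price of stone = 2.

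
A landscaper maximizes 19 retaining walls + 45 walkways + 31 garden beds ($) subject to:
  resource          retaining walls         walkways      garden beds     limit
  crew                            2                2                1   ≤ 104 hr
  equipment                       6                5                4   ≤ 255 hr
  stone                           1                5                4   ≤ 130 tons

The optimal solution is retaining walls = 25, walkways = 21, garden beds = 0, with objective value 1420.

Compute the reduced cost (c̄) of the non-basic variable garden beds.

Check each constraint at x*: crew 92/104 (slack 12); equipment 255/255 (tight); stone 130/130 (tight).
Slack constraints have shadow price 0 (complementary slackness).
From A_Bᵀ y = c: 6·y_equipment + 1·y_stone = 19; 5·y_equipment + 5·y_stone = 45.
This yields shadow prices y_equipment = 2, y_stone = 7.
Reduced cost of garden beds: c₃ − yᵀa₃ = 31 − (2·4 + 7·4) = 31 − 36 = -5.

-5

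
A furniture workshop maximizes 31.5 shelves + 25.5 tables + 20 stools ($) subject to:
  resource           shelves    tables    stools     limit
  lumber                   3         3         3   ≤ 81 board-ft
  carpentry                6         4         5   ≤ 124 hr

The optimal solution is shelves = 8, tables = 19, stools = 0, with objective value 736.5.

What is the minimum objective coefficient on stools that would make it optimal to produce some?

28.5

At the optimum: lumber uses 81 of 81 (binding); carpentry uses 124 of 124 (binding).
From A_Bᵀ y = c: 3·y_lumber + 6·y_carpentry = 31.5; 3·y_lumber + 4·y_carpentry = 25.5.
This yields shadow prices y_lumber = 4.5, y_carpentry = 3.
stools enters the basis when its profit ≥ yᵀa₃ = 4.5·3 + 3·5 = 28.5.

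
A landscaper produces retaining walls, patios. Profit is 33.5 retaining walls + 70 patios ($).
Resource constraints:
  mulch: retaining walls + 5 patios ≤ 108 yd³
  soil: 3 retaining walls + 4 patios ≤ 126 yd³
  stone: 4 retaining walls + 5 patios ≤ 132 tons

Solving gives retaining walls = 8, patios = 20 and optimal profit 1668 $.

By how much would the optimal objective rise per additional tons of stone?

Check each constraint at x*: mulch 108/108 (tight); soil 104/126 (slack 22); stone 132/132 (tight).
Slack constraints have shadow price 0 (complementary slackness).
The binding rows give the dual system: 1·y_mulch + 4·y_stone = 33.5 and 5·y_mulch + 5·y_stone = 70.
Solving: y_mulch = 7.5, y_stone = 6.5.
Shadow price of stone = 6.5.

6.5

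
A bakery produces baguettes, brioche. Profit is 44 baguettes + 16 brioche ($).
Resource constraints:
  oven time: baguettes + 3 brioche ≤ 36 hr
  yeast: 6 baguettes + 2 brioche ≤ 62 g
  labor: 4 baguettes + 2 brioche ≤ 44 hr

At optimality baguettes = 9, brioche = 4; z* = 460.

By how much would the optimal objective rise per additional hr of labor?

2

Check each constraint at x*: oven time 21/36 (slack 15); yeast 62/62 (tight); labor 44/44 (tight).
Since oven time is not tight, its dual is 0.
The binding rows give the dual system: 6·y_yeast + 4·y_labor = 44 and 2·y_yeast + 2·y_labor = 16.
This yields shadow prices y_yeast = 6, y_labor = 2.
Shadow price of labor = 2.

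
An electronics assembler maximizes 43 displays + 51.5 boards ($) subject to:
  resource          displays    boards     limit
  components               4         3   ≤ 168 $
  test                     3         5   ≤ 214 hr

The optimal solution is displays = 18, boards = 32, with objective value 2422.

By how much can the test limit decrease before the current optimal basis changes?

88

Binding constraints: components, test. The basis is B = [[4,3],[3,5]] with det 11.
Per unit decrease in test, x* moves by d = (0.2727, -0.3636).
The basis stays optimal until boards reaches 0; allowable decrease = 88 hr.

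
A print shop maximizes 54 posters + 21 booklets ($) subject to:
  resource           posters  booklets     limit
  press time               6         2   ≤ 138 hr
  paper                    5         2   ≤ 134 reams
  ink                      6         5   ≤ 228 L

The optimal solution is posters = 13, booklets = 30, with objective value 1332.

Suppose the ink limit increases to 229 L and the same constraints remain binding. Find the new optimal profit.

Binding: press time and ink. Non-binding: paper (9 unused).
By complementary slackness, y = 0 for the non-binding constraint.
From A_Bᵀ y = c: 6·y_press time + 6·y_ink = 54; 2·y_press time + 5·y_ink = 21.
→ y_press time = 8 and y_ink = 1.
Δz = y_ink·Δb = 1 × (1) = 1, so new z* = 1332 + 1 = 1333.

1333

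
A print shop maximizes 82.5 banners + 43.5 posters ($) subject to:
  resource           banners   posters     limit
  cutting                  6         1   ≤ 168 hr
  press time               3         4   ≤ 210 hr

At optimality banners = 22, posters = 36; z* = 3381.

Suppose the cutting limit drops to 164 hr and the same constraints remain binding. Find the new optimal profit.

3343

At the optimum: cutting uses 168 of 168 (binding); press time uses 210 of 210 (binding).
From A_Bᵀ y = c: 6·y_cutting + 3·y_press time = 82.5; 1·y_cutting + 4·y_press time = 43.5.
This yields shadow prices y_cutting = 9.5, y_press time = 8.5.
Δz = y_cutting·Δb = 9.5 × (-4) = -38, so new z* = 3381 − 38 = 3343.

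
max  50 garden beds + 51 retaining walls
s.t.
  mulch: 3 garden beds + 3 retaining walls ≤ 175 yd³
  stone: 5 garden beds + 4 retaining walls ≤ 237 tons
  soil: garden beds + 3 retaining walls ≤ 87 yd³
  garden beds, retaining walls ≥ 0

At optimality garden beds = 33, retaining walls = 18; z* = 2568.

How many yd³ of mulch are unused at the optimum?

22

mulch used = 3·33 + 3·18 = 153; slack = 175 − 153 = 22.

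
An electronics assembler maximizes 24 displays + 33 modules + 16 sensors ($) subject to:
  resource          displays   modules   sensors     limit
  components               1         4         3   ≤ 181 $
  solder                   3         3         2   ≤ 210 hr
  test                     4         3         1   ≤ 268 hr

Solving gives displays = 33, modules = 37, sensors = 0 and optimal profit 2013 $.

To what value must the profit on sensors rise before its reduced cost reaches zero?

23

Binding: components and solder. Non-binding: test (25 unused).
By complementary slackness, y = 0 for the non-binding constraint.
The binding rows give the dual system: 1·y_components + 3·y_solder = 24 and 4·y_components + 3·y_solder = 33.
This yields shadow prices y_components = 3, y_solder = 7.
sensors enters the basis when its profit ≥ yᵀa₃ = 3·3 + 7·2 = 23.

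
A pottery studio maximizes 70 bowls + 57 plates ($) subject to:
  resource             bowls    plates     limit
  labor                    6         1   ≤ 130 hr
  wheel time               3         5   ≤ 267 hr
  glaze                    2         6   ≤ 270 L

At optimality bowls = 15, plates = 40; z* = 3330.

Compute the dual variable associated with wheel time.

At the optimum: labor uses 130 of 130 (binding); wheel time uses 245 of 267 (slack = 22); glaze uses 270 of 270 (binding).
By complementary slackness, y = 0 for the non-binding constraint.
Dual feasibility on the basic columns requires 6·y_labor + 2·y_glaze = 70, 1·y_labor + 6·y_glaze = 57.
→ y_labor = 9 and y_glaze = 8.
Shadow price of wheel time = 0.

0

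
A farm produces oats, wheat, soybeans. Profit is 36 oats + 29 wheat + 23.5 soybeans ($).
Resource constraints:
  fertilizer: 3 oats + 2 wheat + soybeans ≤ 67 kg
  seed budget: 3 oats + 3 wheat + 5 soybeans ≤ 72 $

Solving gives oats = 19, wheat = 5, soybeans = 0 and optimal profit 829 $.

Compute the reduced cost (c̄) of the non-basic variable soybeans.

Check each constraint at x*: fertilizer 67/67 (tight); seed budget 72/72 (tight).
Dual feasibility on the basic columns requires 3·y_fertilizer + 3·y_seed budget = 36, 2·y_fertilizer + 3·y_seed budget = 29.
Solving: y_fertilizer = 7, y_seed budget = 5.
Reduced cost of soybeans: c₃ − yᵀa₃ = 23.5 − (7·1 + 5·5) = 23.5 − 32 = -8.5.

-8.5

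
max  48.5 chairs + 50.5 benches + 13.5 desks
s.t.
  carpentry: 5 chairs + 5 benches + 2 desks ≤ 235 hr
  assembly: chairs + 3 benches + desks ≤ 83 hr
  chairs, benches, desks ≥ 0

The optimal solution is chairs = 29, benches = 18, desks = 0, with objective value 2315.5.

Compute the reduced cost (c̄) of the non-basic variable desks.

Check each constraint at x*: carpentry 235/235 (tight); assembly 83/83 (tight).
The binding rows give the dual system: 5·y_carpentry + 1·y_assembly = 48.5 and 5·y_carpentry + 3·y_assembly = 50.5.
This yields shadow prices y_carpentry = 9.5, y_assembly = 1.
Reduced cost of desks: c₃ − yᵀa₃ = 13.5 − (9.5·2 + 1·1) = 13.5 − 20 = -6.5.

-6.5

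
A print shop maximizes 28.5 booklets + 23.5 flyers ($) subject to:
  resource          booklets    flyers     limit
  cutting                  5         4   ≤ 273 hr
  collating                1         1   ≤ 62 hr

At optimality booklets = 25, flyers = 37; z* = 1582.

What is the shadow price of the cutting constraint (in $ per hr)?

Check each constraint at x*: cutting 273/273 (tight); collating 62/62 (tight).
The binding rows give the dual system: 5·y_cutting + 1·y_collating = 28.5 and 4·y_cutting + 1·y_collating = 23.5.
→ y_cutting = 5 and y_collating = 3.5.
Shadow price of cutting = 5.

5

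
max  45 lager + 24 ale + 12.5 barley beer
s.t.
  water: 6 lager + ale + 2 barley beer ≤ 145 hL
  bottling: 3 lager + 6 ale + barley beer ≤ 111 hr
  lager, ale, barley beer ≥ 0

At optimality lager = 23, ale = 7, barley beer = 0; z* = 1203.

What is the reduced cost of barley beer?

-2.5

At the optimum: water uses 145 of 145 (binding); bottling uses 111 of 111 (binding).
The binding rows give the dual system: 6·y_water + 3·y_bottling = 45 and 1·y_water + 6·y_bottling = 24.
Solving: y_water = 6, y_bottling = 3.
Reduced cost of barley beer: c₃ − yᵀa₃ = 12.5 − (6·2 + 3·1) = 12.5 − 15 = -2.5.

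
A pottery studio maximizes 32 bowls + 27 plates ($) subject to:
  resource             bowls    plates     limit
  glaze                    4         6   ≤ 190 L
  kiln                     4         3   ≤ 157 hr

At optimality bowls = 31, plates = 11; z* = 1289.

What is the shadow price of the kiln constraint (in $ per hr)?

7

Check each constraint at x*: glaze 190/190 (tight); kiln 157/157 (tight).
The binding rows give the dual system: 4·y_glaze + 4·y_kiln = 32 and 6·y_glaze + 3·y_kiln = 27.
→ y_glaze = 1 and y_kiln = 7.
Shadow price of kiln = 7.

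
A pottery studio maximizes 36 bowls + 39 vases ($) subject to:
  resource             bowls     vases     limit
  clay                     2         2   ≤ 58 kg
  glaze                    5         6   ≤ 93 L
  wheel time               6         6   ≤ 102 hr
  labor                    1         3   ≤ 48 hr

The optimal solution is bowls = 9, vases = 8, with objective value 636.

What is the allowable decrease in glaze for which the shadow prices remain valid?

Binding constraints: glaze, wheel time. The basis is B = [[5,6],[6,6]] with det -6.
Per unit decrease in glaze, x* moves by d = (1, -1).
The basis stays optimal until vases reaches 0; allowable decrease = 8 L.

8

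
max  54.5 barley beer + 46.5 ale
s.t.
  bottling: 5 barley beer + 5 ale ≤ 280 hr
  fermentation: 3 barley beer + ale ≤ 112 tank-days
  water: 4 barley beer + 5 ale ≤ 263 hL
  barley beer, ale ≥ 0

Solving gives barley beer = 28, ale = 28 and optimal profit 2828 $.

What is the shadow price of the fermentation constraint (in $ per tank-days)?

4

Binding: bottling and fermentation. Non-binding: water (11 unused).
By complementary slackness, y = 0 for the non-binding constraint.
The binding rows give the dual system: 5·y_bottling + 3·y_fermentation = 54.5 and 5·y_bottling + 1·y_fermentation = 46.5.
Solving: y_bottling = 8.5, y_fermentation = 4.
Shadow price of fermentation = 4.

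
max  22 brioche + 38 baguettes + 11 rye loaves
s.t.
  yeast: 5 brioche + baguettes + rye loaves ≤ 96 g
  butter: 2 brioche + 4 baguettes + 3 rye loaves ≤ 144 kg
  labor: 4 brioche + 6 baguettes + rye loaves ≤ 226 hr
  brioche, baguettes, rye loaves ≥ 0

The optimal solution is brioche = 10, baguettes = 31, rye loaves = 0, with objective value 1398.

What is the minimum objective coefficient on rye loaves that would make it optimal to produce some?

At the optimum: yeast uses 81 of 96 (slack = 15); butter uses 144 of 144 (binding); labor uses 226 of 226 (binding).
Since yeast is not tight, its dual is 0.
From A_Bᵀ y = c: 2·y_butter + 4·y_labor = 22; 4·y_butter + 6·y_labor = 38.
→ y_butter = 5 and y_labor = 3.
rye loaves enters the basis when its profit ≥ yᵀa₃ = 5·3 + 3·1 = 18.

18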